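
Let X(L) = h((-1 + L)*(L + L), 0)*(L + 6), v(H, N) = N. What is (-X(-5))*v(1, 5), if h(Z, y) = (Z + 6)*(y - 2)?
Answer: 660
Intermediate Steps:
h(Z, y) = (-2 + y)*(6 + Z) (h(Z, y) = (6 + Z)*(-2 + y) = (-2 + y)*(6 + Z))
X(L) = (-12 - 4*L*(-1 + L))*(6 + L) (X(L) = (-12 - 2*(-1 + L)*(L + L) + 6*0 + ((-1 + L)*(L + L))*0)*(L + 6) = (-12 - 2*(-1 + L)*2*L + 0 + ((-1 + L)*(2*L))*0)*(6 + L) = (-12 - 4*L*(-1 + L) + 0 + (2*L*(-1 + L))*0)*(6 + L) = (-12 - 4*L*(-1 + L) + 0 + 0)*(6 + L) = (-12 - 4*L*(-1 + L))*(6 + L))
(-X(-5))*v(1, 5) = -(-4)*(3 - 5*(-1 - 5))*(6 - 5)*5 = -(-4)*(3 - 5*(-6))*5 = -(-4)*(3 + 30)*5 = -(-4)*33*5 = -1*(-132)*5 = 132*5 = 660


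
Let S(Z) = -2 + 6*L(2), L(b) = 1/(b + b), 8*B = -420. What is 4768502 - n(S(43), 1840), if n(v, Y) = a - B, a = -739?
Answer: 9538377/2 ≈ 4.7692e+6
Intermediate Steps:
B = -105/2 (B = (⅛)*(-420) = -105/2 ≈ -52.500)
L(b) = 1/(2*b)
S(Z) = -½ (S(Z) = -2 + 6*((½)/2) = -2 + 6*((½)*(½)) = -2 + 6*(¼) = -2 + 3/2 = -½)
n(v, Y) = -1373/2 (n(v, Y) = -739 - 1*(-105/2) = -739 + 105/2 = -1373/2)
4768502 - n(S(43), 1840) = 4768502 - 1*(-1373/2) = 4768502 + 1373/2 = 9538377/2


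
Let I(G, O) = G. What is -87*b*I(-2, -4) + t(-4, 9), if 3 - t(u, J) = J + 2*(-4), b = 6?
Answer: 1046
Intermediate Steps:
t(u, J) = 11 - J (t(u, J) = 3 - (J + 2*(-4)) = 3 - (J - 8) = 3 - (-8 + J) = 3 + (8 - J) = 11 - J)
-87*b*I(-2, -4) + t(-4, 9) = -522*(-2) + (11 - 1*9) = -87*(-12) + (11 - 9) = 1044 + 2 = 1046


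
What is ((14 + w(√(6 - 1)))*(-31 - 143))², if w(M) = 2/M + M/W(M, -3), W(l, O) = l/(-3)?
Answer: 18438084/5 + 1332144*√5/5 ≈ 4.2834e+6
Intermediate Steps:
W(l, O) = -l/3 (W(l, O) = l*(-⅓) = -l/3)
w(M) = -3 + 2/M (w(M) = 2/M + M/((-M/3)) = 2/M + M*(-3/M) = 2/M - 3 = -3 + 2/M)
((14 + w(√(6 - 1)))*(-31 - 143))² = ((14 + (-3 + 2/(√(6 - 1))))*(-31 - 143))² = ((14 + (-3 + 2/(√5)))*(-174))² = ((14 + (-3 + 2*(√5/5)))*(-174))² = ((14 + (-3 + 2*√5/5))*(-174))² = ((11 + 2*√5/5)*(-174))² = (-1914 - 348*√5/5)²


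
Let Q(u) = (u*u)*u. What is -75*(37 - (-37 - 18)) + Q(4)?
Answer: -6836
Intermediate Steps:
Q(u) = u³ (Q(u) = u²*u = u³)
-75*(37 - (-37 - 18)) + Q(4) = -75*(37 - (-37 - 18)) + 4³ = -75*(37 - 1*(-55)) + 64 = -75*(37 + 55) + 64 = -75*92 + 64 = -6900 + 64 = -6836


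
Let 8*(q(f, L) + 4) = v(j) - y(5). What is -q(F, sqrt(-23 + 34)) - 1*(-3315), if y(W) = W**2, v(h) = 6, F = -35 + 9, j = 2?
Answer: 26571/8 ≈ 3321.4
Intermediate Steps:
F = -26
q(f, L) = -51/8 (q(f, L) = -4 + (6 - 1*5**2)/8 = -4 + (6 - 1*25)/8 = -4 + (6 - 25)/8 = -4 + (1/8)*(-19) = -4 - 19/8 = -51/8)
-q(F, sqrt(-23 + 34)) - 1*(-3315) = -1*(-51/8) - 1*(-3315) = 51/8 + 3315 = 26571/8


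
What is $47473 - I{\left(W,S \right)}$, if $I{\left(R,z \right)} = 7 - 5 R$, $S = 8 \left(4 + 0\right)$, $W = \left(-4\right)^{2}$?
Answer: $47546$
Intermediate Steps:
$W = 16$
$S = 32$ ($S = 8 \cdot 4 = 32$)
$47473 - I{\left(W,S \right)} = 47473 - \left(7 - 80\right) = 47473 - -73 = 47473 + 73 = 47546$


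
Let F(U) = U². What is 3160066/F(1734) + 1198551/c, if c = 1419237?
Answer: 449368500011/237072186954 ≈ 1.8955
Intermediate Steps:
3160066/F(1734) + 1198551/c = 3160066/(1734²) + 1198551/1419237 = 3160066/3006756 + 1198551*(1/1419237) = 3160066*(1/3006756) + 399517/473079 = 1580033/1503378 + 399517/473079 = 449368500011/237072186954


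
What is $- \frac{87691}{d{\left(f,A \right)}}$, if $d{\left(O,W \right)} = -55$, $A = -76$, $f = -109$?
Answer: $\frac{87691}{55} \approx 1594.4$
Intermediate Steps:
$- \frac{87691}{d{\left(f,A \right)}} = - \frac{87691}{-55} = \left(-87691\right) \left(- \frac{1}{55}\right) = \frac{87691}{55}$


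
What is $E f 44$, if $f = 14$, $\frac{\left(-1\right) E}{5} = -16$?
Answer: $49280$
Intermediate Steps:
$E = 80$ ($E = \left(-5\right) \left(-16\right) = 80$)
$E f 44 = 80 \cdot 14 \cdot 44 = 1120 \cdot 44 = 49280$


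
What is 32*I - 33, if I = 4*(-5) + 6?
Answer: -481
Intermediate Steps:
I = -14 (I = -20 + 6 = -14)
32*I - 33 = 32*(-14) - 33 = -448 - 33 = -481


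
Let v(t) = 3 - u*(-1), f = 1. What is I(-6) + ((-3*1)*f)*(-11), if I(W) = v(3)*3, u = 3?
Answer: 51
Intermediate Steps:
v(t) = 6 (v(t) = 3 - 3*(-1) = 3 - 1*(-3) = 3 + 3 = 6)
I(W) = 18 (I(W) = 6*3 = 18)
I(-6) + ((-3*1)*f)*(-11) = 18 + (-3*1*1)*(-11) = 18 - 3*1*(-11) = 18 - 3*(-11) = 18 + 33 = 51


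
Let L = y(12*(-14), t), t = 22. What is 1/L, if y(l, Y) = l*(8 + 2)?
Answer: -1/1680 ≈ -0.00059524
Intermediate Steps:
y(l, Y) = 10*l (y(l, Y) = l*10 = 10*l)
L = -1680 (L = 10*(12*(-14)) = 10*(-168) = -1680)
1/L = 1/(-1680) = -1/1680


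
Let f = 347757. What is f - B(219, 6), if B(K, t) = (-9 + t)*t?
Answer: 347775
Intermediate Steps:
B(K, t) = t*(-9 + t)
f - B(219, 6) = 347757 - 6*(-9 + 6) = 347757 - 6*(-3) = 347757 - 1*(-18) = 347757 + 18 = 347775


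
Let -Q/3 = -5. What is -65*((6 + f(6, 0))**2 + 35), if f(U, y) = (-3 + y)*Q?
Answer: -101140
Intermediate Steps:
Q = 15 (Q = -3*(-5) = 15)
f(U, y) = -45 + 15*y (f(U, y) = (-3 + y)*15 = -45 + 15*y)
-65*((6 + f(6, 0))**2 + 35) = -65*((6 + (-45 + 15*0))**2 + 35) = -65*((6 + (-45 + 0))**2 + 35) = -65*((6 - 45)**2 + 35) = -65*((-39)**2 + 35) = -65*(1521 + 35) = -65*1556 = -101140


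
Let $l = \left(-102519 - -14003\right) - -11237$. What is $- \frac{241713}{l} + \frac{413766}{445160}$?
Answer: $\frac{69788190897}{17200759820} \approx 4.0573$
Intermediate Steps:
$l = -77279$ ($l = \left(-102519 + 14003\right) + 11237 = -88516 + 11237 = -77279$)
$- \frac{241713}{l} + \frac{413766}{445160} = - \frac{241713}{-77279} + \frac{413766}{445160} = \left(-241713\right) \left(- \frac{1}{77279}\right) + 413766 \cdot \frac{1}{445160} = \frac{241713}{77279} + \frac{206883}{222580} = \frac{69788190897}{17200759820}$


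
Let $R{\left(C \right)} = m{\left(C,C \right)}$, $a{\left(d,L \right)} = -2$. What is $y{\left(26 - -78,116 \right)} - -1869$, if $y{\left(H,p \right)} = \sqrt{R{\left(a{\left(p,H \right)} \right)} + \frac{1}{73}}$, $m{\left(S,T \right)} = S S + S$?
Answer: $1869 + \frac{7 \sqrt{219}}{73} \approx 1870.4$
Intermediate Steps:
$m{\left(S,T \right)} = S + S^{2}$ ($m{\left(S,T \right)} = S^{2} + S = S + S^{2}$)
$R{\left(C \right)} = C \left(1 + C\right)$
$y{\left(H,p \right)} = \frac{7 \sqrt{219}}{73}$ ($y{\left(H,p \right)} = \sqrt{- 2 \left(1 - 2\right) + \frac{1}{73}} = \sqrt{\left(-2\right) \left(-1\right) + \frac{1}{73}} = \sqrt{2 + \frac{1}{73}} = \sqrt{\frac{147}{73}} = \frac{7 \sqrt{219}}{73}$)
$y{\left(26 - -78,116 \right)} - -1869 = \frac{7 \sqrt{219}}{73} - -1869 = \frac{7 \sqrt{219}}{73} + 1869 = 1869 + \frac{7 \sqrt{219}}{73}$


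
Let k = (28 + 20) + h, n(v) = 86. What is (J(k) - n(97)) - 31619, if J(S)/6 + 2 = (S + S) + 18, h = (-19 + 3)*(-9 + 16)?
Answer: -32377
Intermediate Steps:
h = -112 (h = -16*7 = -112)
k = -64 (k = (28 + 20) - 112 = 48 - 112 = -64)
J(S) = 96 + 12*S (J(S) = -12 + 6*((S + S) + 18) = -12 + 6*(2*S + 18) = -12 + 6*(18 + 2*S) = -12 + (108 + 12*S) = 96 + 12*S)
(J(k) - n(97)) - 31619 = ((96 + 12*(-64)) - 1*86) - 31619 = ((96 - 768) - 86) - 31619 = (-672 - 86) - 31619 = -758 - 31619 = -32377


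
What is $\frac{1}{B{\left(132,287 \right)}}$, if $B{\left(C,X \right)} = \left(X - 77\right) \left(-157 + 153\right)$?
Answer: $- \frac{1}{840} \approx -0.0011905$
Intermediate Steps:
$B{\left(C,X \right)} = 308 - 4 X$ ($B{\left(C,X \right)} = \left(-77 + X\right) \left(-4\right) = 308 - 4 X$)
$\frac{1}{B{\left(132,287 \right)}} = \frac{1}{308 - 1148} = \frac{1}{-840} = - \frac{1}{840}$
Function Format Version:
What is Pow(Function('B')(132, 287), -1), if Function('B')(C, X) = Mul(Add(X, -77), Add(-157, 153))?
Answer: Rational(-1, 840) ≈ -0.0011905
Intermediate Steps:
Function('B')(C, X) = Add(308, Mul(-4, X)) (Function('B')(C, X) = Mul(Add(-77, X), -4) = Add(308, Mul(-4, X)))
Pow(Function('B')(132, 287), -1) = Pow(Add(308, Mul(-4, 287)), -1) = Pow(Add(308, -1148), -1) = Pow(-840, -1) = Rational(-1, 840)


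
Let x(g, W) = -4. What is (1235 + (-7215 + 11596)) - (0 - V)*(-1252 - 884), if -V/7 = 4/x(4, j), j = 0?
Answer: -9336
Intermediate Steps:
V = 7 (V = -28/(-4) = -28*(-1)/4 = -7*(-1) = 7)
(1235 + (-7215 + 11596)) - (0 - V)*(-1252 - 884) = (1235 + (-7215 + 11596)) - (0 - 1*7)*(-1252 - 884) = (1235 + 4381) - (0 - 7)*(-2136) = 5616 - (-7)*(-2136) = 5616 - 1*14952 = 5616 - 14952 = -9336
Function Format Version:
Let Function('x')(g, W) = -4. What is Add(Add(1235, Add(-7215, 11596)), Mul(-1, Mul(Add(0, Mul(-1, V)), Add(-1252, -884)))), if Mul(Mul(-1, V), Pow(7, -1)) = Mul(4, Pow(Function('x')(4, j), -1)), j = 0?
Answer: -9336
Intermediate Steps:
V = 7 (V = Mul(-7, Mul(4, Pow(-4, -1))) = Mul(-7, Mul(4, Rational(-1, 4))) = Mul(-7, -1) = 7)
Add(Add(1235, Add(-7215, 11596)), Mul(-1, Mul(Add(0, Mul(-1, V)), Add(-1252, -884)))) = Add(Add(1235, Add(-7215, 11596)), Mul(-1, Mul(Add(0, Mul(-1, 7)), Add(-1252, -884)))) = Add(Add(1235, 4381), Mul(-1, Mul(Add(0, -7), -2136))) = Add(5616, Mul(-1, Mul(-7, -2136))) = Add(5616, Mul(-1, 14952)) = Add(5616, -14952) = -9336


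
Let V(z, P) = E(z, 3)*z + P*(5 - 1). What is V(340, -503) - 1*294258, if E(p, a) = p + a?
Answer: -179650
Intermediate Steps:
E(p, a) = a + p
V(z, P) = 4*P + z*(3 + z) (V(z, P) = (3 + z)*z + P*(5 - 1) = z*(3 + z) + P*4 = z*(3 + z) + 4*P = 4*P + z*(3 + z))
V(340, -503) - 1*294258 = (4*(-503) + 340*(3 + 340)) - 1*294258 = (-2012 + 340*343) - 294258 = (-2012 + 116620) - 294258 = 114608 - 294258 = -179650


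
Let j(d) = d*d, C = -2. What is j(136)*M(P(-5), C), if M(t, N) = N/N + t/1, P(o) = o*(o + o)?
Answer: 943296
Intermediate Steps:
P(o) = 2*o² (P(o) = o*(2*o) = 2*o²)
j(d) = d²
M(t, N) = 1 + t (M(t, N) = 1 + t*1 = 1 + t)
j(136)*M(P(-5), C) = 136²*(1 + 2*(-5)²) = 18496*(1 + 2*25) = 18496*(1 + 50) = 18496*51 = 943296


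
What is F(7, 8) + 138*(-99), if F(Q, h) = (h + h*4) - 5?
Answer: -13627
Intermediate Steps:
F(Q, h) = -5 + 5*h (F(Q, h) = (h + 4*h) - 5 = 5*h - 5 = -5 + 5*h)
F(7, 8) + 138*(-99) = (-5 + 5*8) + 138*(-99) = (-5 + 40) - 13662 = 35 - 13662 = -13627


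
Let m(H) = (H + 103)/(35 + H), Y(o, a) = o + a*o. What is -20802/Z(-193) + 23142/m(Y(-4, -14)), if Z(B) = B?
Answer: 391801632/29915 ≈ 13097.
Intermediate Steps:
m(H) = (103 + H)/(35 + H)
-20802/Z(-193) + 23142/m(Y(-4, -14)) = -20802/(-193) + 23142/(((103 - 4*(1 - 14))/(35 - 4*(1 - 14)))) = -20802*(-1/193) + 23142/(((103 - 4*(-13))/(35 - 4*(-13)))) = 20802/193 + 23142/(((103 + 52)/(35 + 52))) = 20802/193 + 23142/((155/87)) = 20802/193 + 23142/(((1/87)*155)) = 20802/193 + 23142/(155/87) = 20802/193 + 23142*(87/155) = 20802/193 + 2013354/155 = 391801632/29915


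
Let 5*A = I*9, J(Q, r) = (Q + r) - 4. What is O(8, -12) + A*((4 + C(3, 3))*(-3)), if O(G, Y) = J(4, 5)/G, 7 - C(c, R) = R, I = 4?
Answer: -6887/40 ≈ -172.18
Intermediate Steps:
J(Q, r) = -4 + Q + r
C(c, R) = 7 - R
A = 36/5 (A = (4*9)/5 = (⅕)*36 = 36/5 ≈ 7.2000)
O(G, Y) = 5/G (O(G, Y) = (-4 + 4 + 5)/G = 5/G)
O(8, -12) + A*((4 + C(3, 3))*(-3)) = 5/8 + 36*((4 + (7 - 1*3))*(-3))/5 = 5*(⅛) + 36*((4 + (7 - 3))*(-3))/5 = 5/8 + 36*((4 + 4)*(-3))/5 = 5/8 + 36*(8*(-3))/5 = 5/8 + (36/5)*(-24) = 5/8 - 864/5 = -6887/40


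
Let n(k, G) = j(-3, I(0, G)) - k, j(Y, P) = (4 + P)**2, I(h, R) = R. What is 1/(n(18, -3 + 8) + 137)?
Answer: 1/200 ≈ 0.0050000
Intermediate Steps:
n(k, G) = (4 + G)**2 - k
1/(n(18, -3 + 8) + 137) = 1/(((4 + (-3 + 8))**2 - 1*18) + 137) = 1/(((4 + 5)**2 - 18) + 137) = 1/((9**2 - 18) + 137) = 1/((81 - 18) + 137) = 1/(63 + 137) = 1/200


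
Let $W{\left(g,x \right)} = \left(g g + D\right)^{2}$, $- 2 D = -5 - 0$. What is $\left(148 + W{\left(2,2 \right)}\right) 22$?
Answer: $\frac{8371}{2} \approx 4185.5$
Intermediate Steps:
$D = \frac{5}{2}$ ($D = - \frac{-5 - 0}{2} = - \frac{-5 + 0}{2} = \left(- \frac{1}{2}\right) \left(-5\right) = \frac{5}{2} \approx 2.5$)
$W{\left(g,x \right)} = \left(\frac{5}{2} + g^{2}\right)^{2}$ ($W{\left(g,x \right)} = \left(g g + \frac{5}{2}\right)^{2} = \left(g^{2} + \frac{5}{2}\right)^{2} = \left(\frac{5}{2} + g^{2}\right)^{2}$)
$\left(148 + W{\left(2,2 \right)}\right) 22 = \left(148 + \frac{\left(5 + 2 \cdot 2^{2}\right)^{2}}{4}\right) 22 = \left(148 + \frac{\left(5 + 2 \cdot 4\right)^{2}}{4}\right) 22 = \left(148 + \frac{\left(5 + 8\right)^{2}}{4}\right) 22 = \left(148 + \frac{13^{2}}{4}\right) 22 = \left(148 + \frac{1}{4} \cdot 169\right) 22 = \left(148 + \frac{169}{4}\right) 22 = \frac{761}{4} \cdot 22 = \frac{8371}{2}$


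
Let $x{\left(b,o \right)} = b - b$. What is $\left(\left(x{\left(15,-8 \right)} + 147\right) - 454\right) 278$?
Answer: $-85346$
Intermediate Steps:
$x{\left(b,o \right)} = 0$
$\left(\left(x{\left(15,-8 \right)} + 147\right) - 454\right) 278 = \left(\left(0 + 147\right) - 454\right) 278 = \left(147 - 454\right) 278 = \left(-307\right) 278 = -85346$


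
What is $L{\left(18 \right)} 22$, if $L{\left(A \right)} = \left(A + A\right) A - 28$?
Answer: $13640$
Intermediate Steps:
$L{\left(A \right)} = -28 + 2 A^{2}$ ($L{\left(A \right)} = 2 A A - 28 = 2 A^{2} - 28 = -28 + 2 A^{2}$)
$L{\left(18 \right)} 22 = \left(-28 + 2 \cdot 18^{2}\right) 22 = \left(-28 + 2 \cdot 324\right) 22 = \left(-28 + 648\right) 22 = 620 \cdot 22 = 13640$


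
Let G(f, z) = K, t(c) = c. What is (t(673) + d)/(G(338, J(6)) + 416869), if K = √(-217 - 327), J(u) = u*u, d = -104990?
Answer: -43486523473/173779763705 + 417268*I*√34/173779763705 ≈ -0.25024 + 1.4001e-5*I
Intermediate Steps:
J(u) = u²
K = 4*I*√34 (K = √(-544) = 4*I*√34 ≈ 23.324*I)
G(f, z) = 4*I*√34
(t(673) + d)/(G(338, J(6)) + 416869) = (673 - 104990)/(4*I*√34 + 416869) = -104317/(416869 + 4*I*√34)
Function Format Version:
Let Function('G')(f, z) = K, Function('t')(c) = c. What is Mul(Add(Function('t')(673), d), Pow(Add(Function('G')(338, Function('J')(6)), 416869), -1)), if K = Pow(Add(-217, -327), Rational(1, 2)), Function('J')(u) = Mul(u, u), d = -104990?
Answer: Add(Rational(-43486523473, 173779763705), Mul(Rational(417268, 173779763705), I, Pow(34, Rational(1, 2)))) ≈ Add(-0.25024, Mul(1.4001e-5, I))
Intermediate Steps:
Function('J')(u) = Pow(u, 2)
K = Mul(4, I, Pow(34, Rational(1, 2))) (K = Pow(-544, Rational(1, 2)) = Mul(4, I, Pow(34, Rational(1, 2))) ≈ Mul(23.324, I))
Function('G')(f, z) = Mul(4, I, Pow(34, Rational(1, 2)))
Mul(Add(Function('t')(673), d), Pow(Add(Function('G')(338, Function('J')(6)), 416869), -1)) = Mul(Add(673, -104990), Pow(Add(Mul(4, I, Pow(34, Rational(1, 2))), 416869), -1)) = Mul(-104317, Pow(Add(416869, Mul(4, I, Pow(34, Rational(1, 2)))), -1))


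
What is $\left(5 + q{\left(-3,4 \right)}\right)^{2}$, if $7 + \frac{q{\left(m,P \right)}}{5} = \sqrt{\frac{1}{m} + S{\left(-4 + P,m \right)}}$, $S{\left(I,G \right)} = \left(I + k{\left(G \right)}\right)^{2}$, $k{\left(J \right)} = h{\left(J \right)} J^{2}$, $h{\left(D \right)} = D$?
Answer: $\frac{57350}{3} - 100 \sqrt{6558} \approx 11019.0$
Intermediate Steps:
$k{\left(J \right)} = J^{3}$ ($k{\left(J \right)} = J J^{2} = J^{3}$)
$S{\left(I,G \right)} = \left(I + G^{3}\right)^{2}$
$q{\left(m,P \right)} = -35 + 5 \sqrt{\frac{1}{m} + \left(-4 + P + m^{3}\right)^{2}}$ ($q{\left(m,P \right)} = -35 + 5 \sqrt{\frac{1}{m} + \left(\left(-4 + P\right) + m^{3}\right)^{2}} = -35 + 5 \sqrt{\frac{1}{m} + \left(-4 + P + m^{3}\right)^{2}}$)
$\left(5 + q{\left(-3,4 \right)}\right)^{2} = \left(5 - \left(35 - 5 \sqrt{\frac{1}{-3} + \left(-4 + 4 + \left(-3\right)^{3}\right)^{2}}\right)\right)^{2} = \left(5 - \left(35 - 5 \sqrt{- \frac{1}{3} + \left(-4 + 4 - 27\right)^{2}}\right)\right)^{2} = \left(5 - \left(35 - 5 \sqrt{- \frac{1}{3} + \left(-27\right)^{2}}\right)\right)^{2} = \left(5 - \left(35 - 5 \sqrt{- \frac{1}{3} + 729}\right)\right)^{2} = \left(5 - \left(35 - 5 \sqrt{\frac{2186}{3}}\right)\right)^{2} = \left(5 - \left(35 - 5 \frac{\sqrt{6558}}{3}\right)\right)^{2} = \left(5 - \left(35 - \frac{5 \sqrt{6558}}{3}\right)\right)^{2} = \left(-30 + \frac{5 \sqrt{6558}}{3}\right)^{2}$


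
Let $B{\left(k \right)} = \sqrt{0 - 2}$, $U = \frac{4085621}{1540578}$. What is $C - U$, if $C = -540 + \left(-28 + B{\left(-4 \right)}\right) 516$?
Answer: $- \frac{23094268685}{1540578} + 516 i \sqrt{2} \approx -14991.0 + 729.73 i$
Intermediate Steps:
$U = \frac{4085621}{1540578}$ ($U = 4085621 \cdot \frac{1}{1540578} = \frac{4085621}{1540578} \approx 2.652$)
$B{\left(k \right)} = i \sqrt{2}$ ($B{\left(k \right)} = \sqrt{-2} = i \sqrt{2}$)
$C = -14988 + 516 i \sqrt{2}$ ($C = -540 + \left(-28 + i \sqrt{2}\right) 516 = -540 - \left(14448 - 516 i \sqrt{2}\right) = -14988 + 516 i \sqrt{2} \approx -14988.0 + 729.73 i$)
$C - U = \left(-14988 + 516 i \sqrt{2}\right) - \frac{4085621}{1540578} = - \frac{23094268685}{1540578} + 516 i \sqrt{2}$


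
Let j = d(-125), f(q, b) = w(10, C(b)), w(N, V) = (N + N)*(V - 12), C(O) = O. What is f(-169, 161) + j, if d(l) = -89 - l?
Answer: 3016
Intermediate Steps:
w(N, V) = 2*N*(-12 + V) (w(N, V) = (2*N)*(-12 + V) = 2*N*(-12 + V))
f(q, b) = -240 + 20*b (f(q, b) = 2*10*(-12 + b) = -240 + 20*b)
j = 36 (j = -89 - 1*(-125) = -89 + 125 = 36)
f(-169, 161) + j = (-240 + 20*161) + 36 = (-240 + 3220) + 36 = 2980 + 36 = 3016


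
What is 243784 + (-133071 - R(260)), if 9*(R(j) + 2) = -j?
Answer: 996695/9 ≈ 1.1074e+5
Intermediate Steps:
R(j) = -2 - j/9 (R(j) = -2 + (-j)/9 = -2 - j/9)
243784 + (-133071 - R(260)) = 243784 + (-133071 - (-2 - ⅑*260)) = 243784 + (-133071 - (-2 - 260/9)) = 243784 + (-133071 - 1*(-278/9)) = 243784 + (-133071 + 278/9) = 243784 - 1197361/9 = 996695/9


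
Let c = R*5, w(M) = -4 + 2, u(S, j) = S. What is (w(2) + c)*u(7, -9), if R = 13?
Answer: 441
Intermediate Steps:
w(M) = -2
c = 65 (c = 13*5 = 65)
(w(2) + c)*u(7, -9) = (-2 + 65)*7 = 63*7 = 441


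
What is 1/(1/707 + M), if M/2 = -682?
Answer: -707/964347 ≈ -0.00073314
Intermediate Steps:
M = -1364 (M = 2*(-682) = -1364)
1/(1/707 + M) = 1/(1/707 - 1364) = 1/(-964347/707) = -707/964347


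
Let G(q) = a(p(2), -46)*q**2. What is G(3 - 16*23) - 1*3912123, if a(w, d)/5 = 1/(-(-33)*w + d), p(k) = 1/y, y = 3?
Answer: -27518086/7 ≈ -3.9312e+6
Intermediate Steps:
p(k) = 1/3
a(w, d) = 5/(d + 33*w) (a(w, d) = 5/(-(-33)*w + d) = 5/(33*w + d) = 5/(d + 33*w))
G(q) = -q**2/7 (G(q) = (5/(-46 + 33*(1/3)))*q**2 = (5/(-46 + 11))*q**2 = (5/(-35))*q**2 = (5*(-1/35))*q**2 = -q**2/7)
G(3 - 16*23) - 1*3912123 = -(3 - 16*23)**2/7 - 1*3912123 = -(3 - 368)**2/7 - 3912123 = -1/7*(-365)**2 - 3912123 = -1/7*133225 - 3912123 = -133225/7 - 3912123 = -27518086/7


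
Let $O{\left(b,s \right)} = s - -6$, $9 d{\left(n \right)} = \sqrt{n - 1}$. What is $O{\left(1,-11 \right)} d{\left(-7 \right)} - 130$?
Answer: $-130 - \frac{10 i \sqrt{2}}{9} \approx -130.0 - 1.5713 i$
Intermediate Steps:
$d{\left(n \right)} = \frac{\sqrt{-1 + n}}{9}$ ($d{\left(n \right)} = \frac{\sqrt{n - 1}}{9} = \frac{\sqrt{-1 + n}}{9}$)
$O{\left(b,s \right)} = 6 + s$ ($O{\left(b,s \right)} = s + 6 = 6 + s$)
$O{\left(1,-11 \right)} d{\left(-7 \right)} - 130 = \left(6 - 11\right) \frac{\sqrt{-1 - 7}}{9} - 130 = - 5 \frac{\sqrt{-8}}{9} - 130 = - 5 \frac{2 i \sqrt{2}}{9} - 130 = - \frac{10 i \sqrt{2}}{9} - 130 = -130 - \frac{10 i \sqrt{2}}{9}$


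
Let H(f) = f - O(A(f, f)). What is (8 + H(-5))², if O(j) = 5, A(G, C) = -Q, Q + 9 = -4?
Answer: 4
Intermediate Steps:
Q = -13 (Q = -9 - 4 = -13)
A(G, C) = 13 (A(G, C) = -1*(-13) = 13)
H(f) = -5 + f (H(f) = f - 1*5 = f - 5 = -5 + f)
(8 + H(-5))² = (8 + (-5 - 5))² = (8 - 10)² = (-2)² = 4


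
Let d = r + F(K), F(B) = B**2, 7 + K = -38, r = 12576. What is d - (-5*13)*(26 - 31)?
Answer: 14276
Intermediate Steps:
K = -45 (K = -7 - 38 = -45)
d = 14601 (d = 12576 + (-45)**2 = 12576 + 2025 = 14601)
d - (-5*13)*(26 - 31) = 14601 - (-5*13)*(26 - 31) = 14601 - (-65)*(-5) = 14601 - 1*325 = 14601 - 325 = 14276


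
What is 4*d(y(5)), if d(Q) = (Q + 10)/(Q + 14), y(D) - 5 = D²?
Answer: 40/11 ≈ 3.6364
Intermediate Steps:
y(D) = 5 + D²
d(Q) = (10 + Q)/(14 + Q)
4*d(y(5)) = 4*((10 + (5 + 5²))/(14 + (5 + 5²))) = 4*((10 + (5 + 25))/(14 + (5 + 25))) = 4*((10 + 30)/(14 + 30)) = 4*(40/44) = 4*((1/44)*40) = 4*(10/11) = 40/11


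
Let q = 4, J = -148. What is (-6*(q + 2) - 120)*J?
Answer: 23088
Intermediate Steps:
(-6*(q + 2) - 120)*J = (-6*(4 + 2) - 120)*(-148) = (-6*6 - 120)*(-148) = (-36 - 120)*(-148) = -156*(-148) = 23088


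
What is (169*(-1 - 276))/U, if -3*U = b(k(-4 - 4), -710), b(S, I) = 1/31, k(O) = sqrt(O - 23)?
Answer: 4353609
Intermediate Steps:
k(O) = sqrt(-23 + O)
b(S, I) = 1/31
U = -1/93 (U = -1/3*1/31 = -1/93 ≈ -0.010753)
(169*(-1 - 276))/U = (169*(-1 - 276))/(-1/93) = (169*(-277))*(-93) = -46813*(-93) = 4353609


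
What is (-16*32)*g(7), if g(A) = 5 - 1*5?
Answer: 0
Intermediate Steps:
g(A) = 0 (g(A) = 5 - 5 = 0)
(-16*32)*g(7) = -16*32*0 = -512*0 = 0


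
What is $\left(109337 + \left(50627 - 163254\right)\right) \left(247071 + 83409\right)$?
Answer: $-1087279200$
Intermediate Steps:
$\left(109337 + \left(50627 - 163254\right)\right) \left(247071 + 83409\right) = \left(109337 - 112627\right) 330480 = \left(-3290\right) 330480 = -1087279200$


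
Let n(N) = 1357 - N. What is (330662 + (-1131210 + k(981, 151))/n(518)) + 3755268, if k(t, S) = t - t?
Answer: 3426964060/839 ≈ 4.0846e+6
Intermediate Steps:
k(t, S) = 0
(330662 + (-1131210 + k(981, 151))/n(518)) + 3755268 = (330662 + (-1131210 + 0)/(1357 - 1*518)) + 3755268 = (330662 - 1131210/(1357 - 518)) + 3755268 = (330662 - 1131210/839) + 3755268 = 276294208/839 + 3755268 = 3426964060/839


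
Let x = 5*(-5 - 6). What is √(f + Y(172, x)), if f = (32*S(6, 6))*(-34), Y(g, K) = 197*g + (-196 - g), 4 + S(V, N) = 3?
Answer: 2*√8651 ≈ 186.02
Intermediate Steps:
S(V, N) = -1 (S(V, N) = -4 + 3 = -1)
x = -55 (x = 5*(-11) = -55)
Y(g, K) = -196 + 196*g
f = 1088 (f = (32*(-1))*(-34) = -32*(-34) = 1088)
√(f + Y(172, x)) = √(1088 + (-196 + 196*172)) = √(1088 + (-196 + 33712)) = √(1088 + 33516) = √34604 = 2*√8651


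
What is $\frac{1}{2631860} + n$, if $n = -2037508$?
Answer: $- \frac{5362435804879}{2631860} \approx -2.0375 \cdot 10^{6}$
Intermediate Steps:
$\frac{1}{2631860} + n = \frac{1}{2631860} - 2037508 = - \frac{5362435804879}{2631860}$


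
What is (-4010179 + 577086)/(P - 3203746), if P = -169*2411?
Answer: 3433093/3611205 ≈ 0.95068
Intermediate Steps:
P = -407459
(-4010179 + 577086)/(P - 3203746) = (-4010179 + 577086)/(-407459 - 3203746) = -3433093/(-3611205) = -3433093*(-1/3611205) = 3433093/3611205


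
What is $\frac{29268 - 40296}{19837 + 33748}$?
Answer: $- \frac{11028}{53585} \approx -0.2058$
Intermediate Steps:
$\frac{29268 - 40296}{19837 + 33748} = - \frac{11028}{53585}$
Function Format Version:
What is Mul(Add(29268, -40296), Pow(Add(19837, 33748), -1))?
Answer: Rational(-11028, 53585) ≈ -0.20580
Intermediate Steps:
Mul(Add(29268, -40296), Pow(Add(19837, 33748), -1)) = Mul(-11028, Pow(53585, -1)) = Mul(-11028, Rational(1, 53585)) = Rational(-11028, 53585)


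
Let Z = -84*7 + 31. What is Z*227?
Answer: -126439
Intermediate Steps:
Z = -557 (Z = -588 + 31 = -557)
Z*227 = -557*227 = -126439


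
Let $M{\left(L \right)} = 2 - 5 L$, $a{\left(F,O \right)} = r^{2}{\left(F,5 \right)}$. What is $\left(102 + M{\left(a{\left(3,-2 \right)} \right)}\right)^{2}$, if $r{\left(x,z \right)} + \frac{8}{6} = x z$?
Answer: $\frac{55785961}{81} \approx 6.8872 \cdot 10^{5}$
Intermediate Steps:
$r{\left(x,z \right)} = - \frac{4}{3} + x z$
$a{\left(F,O \right)} = \left(- \frac{4}{3} + 5 F\right)^{2}$ ($a{\left(F,O \right)} = \left(- \frac{4}{3} + F 5\right)^{2} = \left(- \frac{4}{3} + 5 F\right)^{2}$)
$\left(102 + M{\left(a{\left(3,-2 \right)} \right)}\right)^{2} = \left(102 + \left(2 - 5 \frac{\left(-4 + 15 \cdot 3\right)^{2}}{9}\right)\right)^{2} = \left(102 + \left(2 - 5 \frac{\left(-4 + 45\right)^{2}}{9}\right)\right)^{2} = \left(102 + \left(2 - 5 \frac{41^{2}}{9}\right)\right)^{2} = \left(102 + \left(2 - 5 \cdot \frac{1}{9} \cdot 1681\right)\right)^{2} = \left(102 + \left(2 - \frac{8405}{9}\right)\right)^{2} = \left(102 - \frac{8387}{9}\right)^{2} = \left(- \frac{7469}{9}\right)^{2} = \frac{55785961}{81}$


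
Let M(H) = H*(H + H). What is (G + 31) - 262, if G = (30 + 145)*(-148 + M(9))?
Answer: 2219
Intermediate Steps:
M(H) = 2*H² (M(H) = H*(2*H) = 2*H²)
G = 2450 (G = (30 + 145)*(-148 + 2*9²) = 175*(-148 + 2*81) = 175*(-148 + 162) = 175*14 = 2450)
(G + 31) - 262 = (2450 + 31) - 262 = 2481 - 262 = 2219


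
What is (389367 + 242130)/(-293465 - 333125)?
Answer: -631497/626590 ≈ -1.0078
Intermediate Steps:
(389367 + 242130)/(-293465 - 333125) = 631497/(-626590) = 631497*(-1/626590) = -631497/626590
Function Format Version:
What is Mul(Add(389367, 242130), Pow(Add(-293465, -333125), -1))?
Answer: Rational(-631497, 626590) ≈ -1.0078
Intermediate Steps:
Mul(Add(389367, 242130), Pow(Add(-293465, -333125), -1)) = Mul(631497, Pow(-626590, -1)) = Mul(631497, Rational(-1, 626590)) = Rational(-631497, 626590)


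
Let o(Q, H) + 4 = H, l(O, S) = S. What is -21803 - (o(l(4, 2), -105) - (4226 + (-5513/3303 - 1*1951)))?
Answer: -64146470/3303 ≈ -19421.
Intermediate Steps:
o(Q, H) = -4 + H
-21803 - (o(l(4, 2), -105) - (4226 + (-5513/3303 - 1*1951))) = -21803 - ((-4 - 105) - (4226 + (-5513/3303 - 1*1951))) = -21803 - (-109 - (4226 + (-5513*1/3303 - 1951))) = -21803 - (-109 - (4226 + (-5513/3303 - 1951))) = -21803 - (-109 - (4226 - 6449666/3303)) = -21803 - (-109 - 1*7508812/3303) = -21803 - (-109 - 7508812/3303) = -21803 - 1*(-7868839/3303) = -21803 + 7868839/3303 = -64146470/3303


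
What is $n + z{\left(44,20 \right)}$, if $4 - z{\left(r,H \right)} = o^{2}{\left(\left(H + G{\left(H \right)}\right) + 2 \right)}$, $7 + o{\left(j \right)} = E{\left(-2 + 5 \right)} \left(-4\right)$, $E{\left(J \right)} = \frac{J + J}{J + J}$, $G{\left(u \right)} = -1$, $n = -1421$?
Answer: $-1538$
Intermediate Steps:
$E{\left(J \right)} = 1$ ($E{\left(J \right)} = \frac{2 J}{2 J} = 2 J \frac{1}{2 J} = 1$)
$o{\left(j \right)} = -11$ ($o{\left(j \right)} = -7 + 1 \left(-4\right) = -7 - 4 = -11$)
$z{\left(r,H \right)} = -117$ ($z{\left(r,H \right)} = 4 - \left(-11\right)^{2} = 4 - 121 = -117$)
$n + z{\left(44,20 \right)} = -1421 - 117 = -1538$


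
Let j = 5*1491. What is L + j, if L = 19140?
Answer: 26595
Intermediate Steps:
j = 7455
L + j = 19140 + 7455 = 26595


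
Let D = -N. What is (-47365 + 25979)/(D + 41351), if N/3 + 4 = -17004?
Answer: -21386/92375 ≈ -0.23151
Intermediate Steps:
N = -51024 (N = -12 + 3*(-17004) = -12 - 51012 = -51024)
D = 51024 (D = -1*(-51024) = 51024)
(-47365 + 25979)/(D + 41351) = (-47365 + 25979)/(51024 + 41351) = -21386/92375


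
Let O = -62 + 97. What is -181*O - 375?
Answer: -6710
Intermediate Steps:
O = 35
-181*O - 375 = -181*35 - 375 = -6335 - 375 = -6710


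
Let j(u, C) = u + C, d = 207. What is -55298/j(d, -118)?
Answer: -55298/89 ≈ -621.33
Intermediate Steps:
j(u, C) = C + u
-55298/j(d, -118) = -55298/(-118 + 207) = -55298/89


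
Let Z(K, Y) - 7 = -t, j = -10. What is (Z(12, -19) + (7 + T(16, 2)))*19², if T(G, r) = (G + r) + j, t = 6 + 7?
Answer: 3249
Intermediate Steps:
t = 13
T(G, r) = -10 + G + r (T(G, r) = (G + r) - 10 = -10 + G + r)
Z(K, Y) = -6 (Z(K, Y) = 7 - 1*13 = 7 - 13 = -6)
(Z(12, -19) + (7 + T(16, 2)))*19² = (-6 + (7 + (-10 + 16 + 2)))*19² = (-6 + (7 + 8))*361 = (-6 + 15)*361 = 9*361 = 3249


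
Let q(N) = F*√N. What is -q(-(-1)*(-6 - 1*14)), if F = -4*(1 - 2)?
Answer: -8*I*√5 ≈ -17.889*I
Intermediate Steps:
F = 4 (F = -4*(-1) = 4)
q(N) = 4*√N
-q(-(-1)*(-6 - 1*14)) = -4*√(-(-1)*(-6 - 1*14)) = -4*√(-(-1)*(-6 - 14)) = -4*√(-(-1)*(-20)) = -4*√(-1*20) = -4*√(-20) = -4*2*I*√5 = -8*I*√5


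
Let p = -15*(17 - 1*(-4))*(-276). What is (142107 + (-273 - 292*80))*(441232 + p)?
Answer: 62574649528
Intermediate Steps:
p = 86940 (p = -15*(17 + 4)*(-276) = -15*21*(-276) = -315*(-276) = 86940)
(142107 + (-273 - 292*80))*(441232 + p) = (142107 + (-273 - 292*80))*(441232 + 86940) = (142107 + (-273 - 23360))*528172 = (142107 - 23633)*528172 = 118474*528172 = 62574649528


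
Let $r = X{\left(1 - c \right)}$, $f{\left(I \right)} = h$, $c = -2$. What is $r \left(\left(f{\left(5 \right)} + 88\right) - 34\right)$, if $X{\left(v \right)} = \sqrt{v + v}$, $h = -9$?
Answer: $45 \sqrt{6} \approx 110.23$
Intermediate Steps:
$f{\left(I \right)} = -9$
$X{\left(v \right)} = \sqrt{2} \sqrt{v}$ ($X{\left(v \right)} = \sqrt{2 v} = \sqrt{2} \sqrt{v}$)
$r = \sqrt{6}$ ($r = \sqrt{2} \sqrt{1 - -2} = \sqrt{2} \sqrt{1 + 2} = \sqrt{2} \sqrt{3} = \sqrt{6} \approx 2.4495$)
$r \left(\left(f{\left(5 \right)} + 88\right) - 34\right) = \sqrt{6} \left(\left(-9 + 88\right) - 34\right) = \sqrt{6} \left(79 - 34\right) = \sqrt{6} \cdot 45 = 45 \sqrt{6}$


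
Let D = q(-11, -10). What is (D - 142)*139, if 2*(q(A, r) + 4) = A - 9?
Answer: -21684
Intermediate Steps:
q(A, r) = -17/2 + A/2 (q(A, r) = -4 + (A - 9)/2 = -4 + (-9 + A)/2 = -4 + (-9/2 + A/2) = -17/2 + A/2)
D = -14 (D = -17/2 + (½)*(-11) = -17/2 - 11/2 = -14)
(D - 142)*139 = (-14 - 142)*139 = -156*139 = -21684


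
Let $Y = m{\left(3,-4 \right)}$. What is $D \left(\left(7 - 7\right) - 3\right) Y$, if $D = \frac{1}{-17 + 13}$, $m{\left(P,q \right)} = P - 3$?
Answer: $0$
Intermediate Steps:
$m{\left(P,q \right)} = -3 + P$ ($m{\left(P,q \right)} = P - 3 = -3 + P$)
$D = - \frac{1}{4}$ ($D = \frac{1}{-4} = - \frac{1}{4} \approx -0.25$)
$Y = 0$ ($Y = -3 + 3 = 0$)
$D \left(\left(7 - 7\right) - 3\right) Y = - \frac{\left(7 - 7\right) - 3}{4} \cdot 0 = - \frac{0 - 3}{4} \cdot 0 = \left(- \frac{1}{4}\right) \left(-3\right) 0 = \frac{3}{4} \cdot 0 = 0$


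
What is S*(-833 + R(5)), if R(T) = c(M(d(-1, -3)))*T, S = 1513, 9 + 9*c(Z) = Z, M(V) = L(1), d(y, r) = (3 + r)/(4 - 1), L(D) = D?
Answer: -11403481/9 ≈ -1.2671e+6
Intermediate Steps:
d(y, r) = 1 + r/3 (d(y, r) = (3 + r)/3 = (3 + r)*(⅓) = 1 + r/3)
M(V) = 1
c(Z) = -1 + Z/9
R(T) = -8*T/9 (R(T) = (-1 + (⅑)*1)*T = (-1 + ⅑)*T = -8*T/9)
S*(-833 + R(5)) = 1513*(-833 - 8/9*5) = 1513*(-833 - 40/9) = 1513*(-7537/9) = -11403481/9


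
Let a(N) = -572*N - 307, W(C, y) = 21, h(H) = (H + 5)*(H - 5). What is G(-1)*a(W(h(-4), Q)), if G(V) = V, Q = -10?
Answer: 12319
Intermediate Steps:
h(H) = (-5 + H)*(5 + H) (h(H) = (5 + H)*(-5 + H) = (-5 + H)*(5 + H))
a(N) = -307 - 572*N
G(-1)*a(W(h(-4), Q)) = -(-307 - 572*21) = -(-307 - 12012) = -1*(-12319) = 12319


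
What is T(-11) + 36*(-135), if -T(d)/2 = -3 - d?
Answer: -4876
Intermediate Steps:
T(d) = 6 + 2*d (T(d) = -2*(-3 - d) = 6 + 2*d)
T(-11) + 36*(-135) = (6 + 2*(-11)) + 36*(-135) = (6 - 22) - 4860 = -16 - 4860 = -4876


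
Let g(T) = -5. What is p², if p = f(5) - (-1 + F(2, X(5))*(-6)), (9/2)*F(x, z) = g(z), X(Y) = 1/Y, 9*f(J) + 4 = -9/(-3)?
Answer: 2704/81 ≈ 33.383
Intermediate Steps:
f(J) = -⅑ (f(J) = -4/9 + (-9/(-3))/9 = -4/9 + (-9*(-⅓))/9 = -4/9 + (⅑)*3 = -4/9 + ⅓ = -⅑)
X(Y) = 1/Y
F(x, z) = -10/9 (F(x, z) = (2/9)*(-5) = -10/9)
p = -52/9 (p = -⅑ - (-1 - 10/9*(-6)) = -⅑ - (-1 + 20/3) = -⅑ - 1*17/3 = -⅑ - 17/3 = -52/9 ≈ -5.7778)
p² = (-52/9)² = 2704/81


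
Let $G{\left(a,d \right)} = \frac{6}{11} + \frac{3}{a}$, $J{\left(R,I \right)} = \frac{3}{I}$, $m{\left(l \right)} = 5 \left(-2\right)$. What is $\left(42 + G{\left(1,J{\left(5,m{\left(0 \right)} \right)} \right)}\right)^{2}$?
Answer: $\frac{251001}{121} \approx 2074.4$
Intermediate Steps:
$m{\left(l \right)} = -10$
$G{\left(a,d \right)} = \frac{6}{11} + \frac{3}{a}$ ($G{\left(a,d \right)} = 6 \cdot \frac{1}{11} + \frac{3}{a} = \frac{6}{11} + \frac{3}{a}$)
$\left(42 + G{\left(1,J{\left(5,m{\left(0 \right)} \right)} \right)}\right)^{2} = \left(42 + \left(\frac{6}{11} + \frac{3}{1}\right)\right)^{2} = \left(42 + \left(\frac{6}{11} + 3 \cdot 1\right)\right)^{2} = \left(42 + \left(\frac{6}{11} + 3\right)\right)^{2} = \left(42 + \frac{39}{11}\right)^{2} = \left(\frac{501}{11}\right)^{2} = \frac{251001}{121}$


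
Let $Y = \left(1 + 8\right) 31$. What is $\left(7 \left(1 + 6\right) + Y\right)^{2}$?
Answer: $107584$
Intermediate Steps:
$Y = 279$ ($Y = 9 \cdot 31 = 279$)
$\left(7 \left(1 + 6\right) + Y\right)^{2} = \left(7 \left(1 + 6\right) + 279\right)^{2} = \left(7 \cdot 7 + 279\right)^{2} = \left(49 + 279\right)^{2} = 328^{2} = 107584$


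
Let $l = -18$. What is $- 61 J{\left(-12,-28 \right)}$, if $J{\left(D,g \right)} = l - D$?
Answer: $366$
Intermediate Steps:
$J{\left(D,g \right)} = -18 - D$
$- 61 J{\left(-12,-28 \right)} = - 61 \left(-18 - -12\right) = - 61 \left(-18 + 12\right) = \left(-61\right) \left(-6\right) = 366$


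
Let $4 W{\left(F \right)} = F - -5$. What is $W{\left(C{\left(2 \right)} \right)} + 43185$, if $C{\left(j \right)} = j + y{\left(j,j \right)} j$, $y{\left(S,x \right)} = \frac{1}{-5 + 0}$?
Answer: $\frac{863733}{20} \approx 43187.0$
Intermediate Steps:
$y{\left(S,x \right)} = - \frac{1}{5}$ ($y{\left(S,x \right)} = \frac{1}{-5} = - \frac{1}{5}$)
$C{\left(j \right)} = \frac{4 j}{5}$ ($C{\left(j \right)} = j - \frac{j}{5} = \frac{4 j}{5}$)
$W{\left(F \right)} = \frac{5}{4} + \frac{F}{4}$ ($W{\left(F \right)} = \frac{F - -5}{4} = \frac{F + 5}{4} = \frac{5 + F}{4} = \frac{5}{4} + \frac{F}{4}$)
$W{\left(C{\left(2 \right)} \right)} + 43185 = \left(\frac{5}{4} + \frac{\frac{4}{5} \cdot 2}{4}\right) + 43185 = \left(\frac{5}{4} + \frac{1}{4} \cdot \frac{8}{5}\right) + 43185 = \left(\frac{5}{4} + \frac{2}{5}\right) + 43185 = \frac{33}{20} + 43185 = \frac{863733}{20}$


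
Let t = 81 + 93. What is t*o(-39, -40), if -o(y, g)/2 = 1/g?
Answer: 87/10 ≈ 8.7000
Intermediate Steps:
o(y, g) = -2/g
t = 174
t*o(-39, -40) = 174*(-2/(-40)) = 174*(-2*(-1/40)) = 174*(1/20) = 87/10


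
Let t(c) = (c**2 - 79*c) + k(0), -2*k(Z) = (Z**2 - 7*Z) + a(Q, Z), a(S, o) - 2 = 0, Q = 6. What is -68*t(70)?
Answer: 42908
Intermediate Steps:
a(S, o) = 2 (a(S, o) = 2 + 0 = 2)
k(Z) = -1 - Z**2/2 + 7*Z/2 (k(Z) = -((Z**2 - 7*Z) + 2)/2 = -(2 + Z**2 - 7*Z)/2 = -1 - Z**2/2 + 7*Z/2)
t(c) = -1 + c**2 - 79*c (t(c) = (c**2 - 79*c) + (-1 - 1/2*0**2 + (7/2)*0) = (c**2 - 79*c) + (-1 - 1/2*0 + 0) = (c**2 - 79*c) + (-1 + 0 + 0) = (c**2 - 79*c) - 1 = -1 + c**2 - 79*c)
-68*t(70) = -68*(-1 + 70**2 - 79*70) = -68*(-1 + 4900 - 5530) = -68*(-631) = 42908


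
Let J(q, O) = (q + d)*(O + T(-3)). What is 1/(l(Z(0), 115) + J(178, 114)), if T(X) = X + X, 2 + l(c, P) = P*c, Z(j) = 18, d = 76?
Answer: 1/29500 ≈ 3.3898e-5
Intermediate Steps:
l(c, P) = -2 + P*c
T(X) = 2*X
J(q, O) = (-6 + O)*(76 + q) (J(q, O) = (q + 76)*(O + 2*(-3)) = (76 + q)*(O - 6) = (76 + q)*(-6 + O) = (-6 + O)*(76 + q))
1/(l(Z(0), 115) + J(178, 114)) = 1/((-2 + 115*18) + (-456 - 6*178 + 76*114 + 114*178)) = 1/((-2 + 2070) + (-456 - 1068 + 8664 + 20292)) = 1/(2068 + 27432) = 1/29500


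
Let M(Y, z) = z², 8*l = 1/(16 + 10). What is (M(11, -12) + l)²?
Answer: 897182209/43264 ≈ 20737.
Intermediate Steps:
l = 1/208 (l = 1/(8*(16 + 10)) = (⅛)/26 = (⅛)*(1/26) = 1/208 ≈ 0.0048077)
(M(11, -12) + l)² = ((-12)² + 1/208)² = (144 + 1/208)² = (29953/208)² = 897182209/43264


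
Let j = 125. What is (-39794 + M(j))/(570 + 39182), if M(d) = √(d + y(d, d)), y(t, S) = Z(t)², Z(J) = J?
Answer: -19897/19876 + 15*√70/39752 ≈ -0.99790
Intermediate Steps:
y(t, S) = t²
M(d) = √(d + d²)
(-39794 + M(j))/(570 + 39182) = (-39794 + √(125*(1 + 125)))/(570 + 39182) = (-39794 + √(125*126))/39752 = (-39794 + √15750)*(1/39752) = (-39794 + 15*√70)*(1/39752) = -19897/19876 + 15*√70/39752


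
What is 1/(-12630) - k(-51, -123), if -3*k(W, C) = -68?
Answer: -95427/4210 ≈ -22.667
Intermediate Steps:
k(W, C) = 68/3 (k(W, C) = -⅓*(-68) = 68/3)
1/(-12630) - k(-51, -123) = 1/(-12630) - 1*68/3 = -1/12630 - 68/3 = -95427/4210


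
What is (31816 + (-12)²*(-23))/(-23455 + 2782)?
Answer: -28504/20673 ≈ -1.3788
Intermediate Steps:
(31816 + (-12)²*(-23))/(-23455 + 2782) = (31816 + 144*(-23))/(-20673) = (31816 - 3312)*(-1/20673) = 28504*(-1/20673) = -28504/20673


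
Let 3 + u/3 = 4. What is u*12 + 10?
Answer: 46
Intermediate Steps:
u = 3 (u = -9 + 3*4 = -9 + 12 = 3)
u*12 + 10 = 3*12 + 10 = 36 + 10 = 46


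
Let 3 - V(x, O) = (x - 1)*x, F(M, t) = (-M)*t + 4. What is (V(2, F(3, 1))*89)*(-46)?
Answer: -4094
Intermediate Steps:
F(M, t) = 4 - M*t (F(M, t) = -M*t + 4 = 4 - M*t)
V(x, O) = 3 - x*(-1 + x) (V(x, O) = 3 - (x - 1)*x = 3 - (-1 + x)*x = 3 - x*(-1 + x))
(V(2, F(3, 1))*89)*(-46) = ((3 + 2 - 1*2²)*89)*(-46) = ((3 + 2 - 1*4)*89)*(-46) = ((3 + 2 - 4)*89)*(-46) = (1*89)*(-46) = 89*(-46) = -4094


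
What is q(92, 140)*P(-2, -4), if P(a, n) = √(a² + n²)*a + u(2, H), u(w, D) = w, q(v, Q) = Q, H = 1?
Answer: 280 - 560*√5 ≈ -972.20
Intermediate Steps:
P(a, n) = 2 + a*√(a² + n²) (P(a, n) = √(a² + n²)*a + 2 = a*√(a² + n²) + 2 = 2 + a*√(a² + n²))
q(92, 140)*P(-2, -4) = 140*(2 - 2*√((-2)² + (-4)²)) = 140*(2 - 2*√(4 + 16)) = 140*(2 - 4*√5) = 280 - 560*√5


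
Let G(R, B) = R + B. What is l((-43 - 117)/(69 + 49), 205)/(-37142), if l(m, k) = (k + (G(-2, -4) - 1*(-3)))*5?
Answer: -505/18571 ≈ -0.027193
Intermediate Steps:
G(R, B) = B + R
l(m, k) = -15 + 5*k (l(m, k) = (k + ((-4 - 2) - 1*(-3)))*5 = (k + (-6 + 3))*5 = (k - 3)*5 = (-3 + k)*5 = -15 + 5*k)
l((-43 - 117)/(69 + 49), 205)/(-37142) = (-15 + 5*205)/(-37142) = (-15 + 1025)*(-1/37142) = 1010*(-1/37142) = -505/18571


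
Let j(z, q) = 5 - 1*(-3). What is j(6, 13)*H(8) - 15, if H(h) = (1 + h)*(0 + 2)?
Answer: 129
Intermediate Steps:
j(z, q) = 8 (j(z, q) = 5 + 3 = 8)
H(h) = 2 + 2*h (H(h) = (1 + h)*2 = 2 + 2*h)
j(6, 13)*H(8) - 15 = 8*(2 + 2*8) - 15 = 8*(2 + 16) - 15 = 8*18 - 15 = 144 - 15 = 129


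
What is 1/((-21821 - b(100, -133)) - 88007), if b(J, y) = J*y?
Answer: -1/96528 ≈ -1.0360e-5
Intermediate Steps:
1/((-21821 - b(100, -133)) - 88007) = 1/((-21821 - 100*(-133)) - 88007) = 1/((-21821 - 1*(-13300)) - 88007) = 1/((-21821 + 13300) - 88007) = 1/(-8521 - 88007) = 1/(-96528) = -1/96528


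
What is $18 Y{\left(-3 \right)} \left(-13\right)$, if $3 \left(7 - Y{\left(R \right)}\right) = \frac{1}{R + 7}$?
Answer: $- \frac{3237}{2} \approx -1618.5$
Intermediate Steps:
$Y{\left(R \right)} = 7 - \frac{1}{3 \left(7 + R\right)}$ ($Y{\left(R \right)} = 7 - \frac{1}{3 \left(R + 7\right)} = 7 - \frac{1}{3 \left(7 + R\right)}$)
$18 Y{\left(-3 \right)} \left(-13\right) = 18 \frac{146 + 21 \left(-3\right)}{3 \left(7 - 3\right)} \left(-13\right) = 18 \frac{146 - 63}{3 \cdot 4} \left(-13\right) = 18 \cdot \frac{1}{3} \cdot \frac{1}{4} \cdot 83 \left(-13\right) = 18 \cdot \frac{83}{12} \left(-13\right) = \frac{249}{2} \left(-13\right) = - \frac{3237}{2}$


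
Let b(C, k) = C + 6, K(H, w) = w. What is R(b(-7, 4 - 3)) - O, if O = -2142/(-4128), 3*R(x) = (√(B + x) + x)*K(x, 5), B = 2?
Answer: -357/688 ≈ -0.51890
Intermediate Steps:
b(C, k) = 6 + C
R(x) = 5*x/3 + 5*√(2 + x)/3 (R(x) = ((√(2 + x) + x)*5)/3 = ((x + √(2 + x))*5)/3 = (5*x + 5*√(2 + x))/3 = 5*x/3 + 5*√(2 + x)/3)
O = 357/688 (O = -2142*(-1/4128) = 357/688 ≈ 0.51890)
R(b(-7, 4 - 3)) - O = (5*(6 - 7)/3 + 5*√(2 + (6 - 7))/3) - 1*357/688 = ((5/3)*(-1) + 5*√(2 - 1)/3) - 357/688 = (-5/3 + 5*√1/3) - 357/688 = (-5/3 + (5/3)*1) - 357/688 = (-5/3 + 5/3) - 357/688 = 0 - 357/688 = -357/688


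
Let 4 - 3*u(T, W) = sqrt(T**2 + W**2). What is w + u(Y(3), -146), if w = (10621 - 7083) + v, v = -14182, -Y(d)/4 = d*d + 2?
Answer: -31928/3 - 2*sqrt(5813)/3 ≈ -10694.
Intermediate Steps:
Y(d) = -8 - 4*d**2 (Y(d) = -4*(d*d + 2) = -4*(d**2 + 2) = -4*(2 + d**2) = -8 - 4*d**2)
w = -10644 (w = (10621 - 7083) - 14182 = 3538 - 14182 = -10644)
u(T, W) = 4/3 - sqrt(T**2 + W**2)/3
w + u(Y(3), -146) = -10644 + (4/3 - sqrt((-8 - 4*3**2)**2 + (-146)**2)/3) = -10644 + (4/3 - sqrt((-8 - 4*9)**2 + 21316)/3) = -10644 + (4/3 - sqrt((-8 - 36)**2 + 21316)/3) = -10644 + (4/3 - sqrt((-44)**2 + 21316)/3) = -10644 + (4/3 - sqrt(1936 + 21316)/3) = -10644 + (4/3 - 2*sqrt(5813)/3) = -31928/3 - 2*sqrt(5813)/3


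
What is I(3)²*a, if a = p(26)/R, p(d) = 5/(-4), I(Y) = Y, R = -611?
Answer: 45/2444 ≈ 0.018412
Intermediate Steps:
p(d) = -5/4 (p(d) = 5*(-¼) = -5/4)
a = 5/2444 (a = -5/4/(-611) = -5/4*(-1/611) = 5/2444 ≈ 0.0020458)
I(3)²*a = 3²*(5/2444) = 9*(5/2444) = 45/2444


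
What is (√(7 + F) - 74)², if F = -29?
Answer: (74 - I*√22)² ≈ 5454.0 - 694.18*I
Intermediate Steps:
(√(7 + F) - 74)² = (√(7 - 29) - 74)² = (√(-22) - 74)² = (I*√22 - 74)² = (-74 + I*√22)²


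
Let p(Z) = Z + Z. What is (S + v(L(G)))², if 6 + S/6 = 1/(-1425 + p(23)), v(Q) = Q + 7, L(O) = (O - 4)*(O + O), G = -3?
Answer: 321162241/1901641 ≈ 168.89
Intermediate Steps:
p(Z) = 2*Z
L(O) = 2*O*(-4 + O) (L(O) = (-4 + O)*(2*O) = 2*O*(-4 + O))
v(Q) = 7 + Q
S = -49650/1379 (S = -36 + 6/(-1425 + 2*23) = -36 + 6/(-1425 + 46) = -36 + 6/(-1379) = -36 + 6*(-1/1379) = -36 - 6/1379 = -49650/1379 ≈ -36.004)
(S + v(L(G)))² = (-49650/1379 + (7 + 2*(-3)*(-4 - 3)))² = (-49650/1379 + (7 + 2*(-3)*(-7)))² = (-49650/1379 + (7 + 42))² = (-49650/1379 + 49)² = (17921/1379)² = 321162241/1901641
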